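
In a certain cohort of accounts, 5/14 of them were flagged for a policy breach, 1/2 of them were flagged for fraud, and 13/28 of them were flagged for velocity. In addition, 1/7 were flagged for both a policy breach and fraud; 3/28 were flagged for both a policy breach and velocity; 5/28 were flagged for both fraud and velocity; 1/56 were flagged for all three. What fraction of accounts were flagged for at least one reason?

Apply inclusion-exclusion:
P(at least one) = 5/14 + 1/2 + 13/28 − 1/7 − 3/28 − 5/28 + 1/56 = 51/56

51/56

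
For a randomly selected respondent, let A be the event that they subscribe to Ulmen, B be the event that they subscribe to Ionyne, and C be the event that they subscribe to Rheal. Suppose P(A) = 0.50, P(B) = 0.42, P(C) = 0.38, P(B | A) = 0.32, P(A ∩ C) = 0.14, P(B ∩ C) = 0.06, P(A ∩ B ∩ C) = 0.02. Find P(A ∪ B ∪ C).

P(A ∩ B) = P(A)·P(B|A) = 0.50 × 0.32 = 0.16
P(A ∪ B ∪ C) = 0.50 + 0.42 + 0.38 − 0.16 − 0.14 − 0.06 + 0.02 = 0.96

0.96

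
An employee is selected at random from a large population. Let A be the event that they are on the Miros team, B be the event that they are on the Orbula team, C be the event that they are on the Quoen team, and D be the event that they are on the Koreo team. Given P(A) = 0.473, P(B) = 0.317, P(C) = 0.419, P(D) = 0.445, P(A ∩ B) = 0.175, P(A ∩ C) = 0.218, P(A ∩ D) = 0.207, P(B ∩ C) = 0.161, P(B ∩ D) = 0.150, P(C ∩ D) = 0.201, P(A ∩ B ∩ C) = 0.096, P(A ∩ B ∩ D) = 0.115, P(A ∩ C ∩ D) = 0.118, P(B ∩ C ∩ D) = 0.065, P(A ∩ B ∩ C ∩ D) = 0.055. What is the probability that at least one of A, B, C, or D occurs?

P(A ∪ B ∪ C ∪ D) = 0.473 + 0.317 + 0.419 + 0.445 − 0.175 − 0.218 − 0.207 − 0.161 − 0.150 − 0.201 + 0.096 + 0.115 + 0.118 + 0.065 − 0.055 = 0.881

0.881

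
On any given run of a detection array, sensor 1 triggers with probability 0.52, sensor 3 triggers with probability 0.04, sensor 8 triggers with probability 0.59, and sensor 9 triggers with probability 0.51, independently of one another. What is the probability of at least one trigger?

P(none) = (1 − 0.52) × (1 − 0.04) × (1 − 0.59) × (1 − 0.51) = 0.48 × 0.96 × 0.41 × 0.49 = 0.09257472
P(at least one) = 1 − 0.09257472 = 0.90742528

0.90742528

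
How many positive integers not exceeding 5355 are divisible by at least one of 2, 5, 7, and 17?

By inclusion–exclusion:
2677 + 1071 + 765 + 315 − 535 − 382 − 157 − 153 − 63 − 45 + 76 + 31 + 22 + 9 − 4 = 3627

3627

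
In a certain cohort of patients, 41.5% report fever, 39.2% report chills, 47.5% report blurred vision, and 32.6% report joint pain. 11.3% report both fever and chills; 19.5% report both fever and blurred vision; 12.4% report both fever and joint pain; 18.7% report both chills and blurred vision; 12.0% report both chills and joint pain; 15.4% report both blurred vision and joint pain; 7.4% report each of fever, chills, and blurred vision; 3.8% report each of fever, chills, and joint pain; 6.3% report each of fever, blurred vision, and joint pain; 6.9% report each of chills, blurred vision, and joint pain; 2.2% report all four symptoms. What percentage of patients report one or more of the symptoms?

By inclusion-exclusion,
P(union) = 41.5 + 39.2 + 47.5 + 32.6 − 11.3 − 19.5 − 12.4 − 18.7 − 12.0 − 15.4 + 7.4 + 3.8 + 6.3 + 6.9 − 2.2 = 93.7%

93.7%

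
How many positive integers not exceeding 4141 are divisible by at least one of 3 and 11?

1631

By inclusion–exclusion:
⌊4141/3⌋ + ⌊4141/11⌋ − ⌊4141/33⌋ = 1380 + 376 − 125 = 1631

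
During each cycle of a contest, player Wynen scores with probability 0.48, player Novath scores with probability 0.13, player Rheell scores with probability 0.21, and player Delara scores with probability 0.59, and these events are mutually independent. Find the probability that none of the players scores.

0.14653236

Since the events are independent, P(none) is the product of the individual non-occurrence probabilities.
P(none) = (1 − 0.48) × (1 − 0.13) × (1 − 0.21) × (1 − 0.59) = 0.52 × 0.87 × 0.79 × 0.41 = 0.14653236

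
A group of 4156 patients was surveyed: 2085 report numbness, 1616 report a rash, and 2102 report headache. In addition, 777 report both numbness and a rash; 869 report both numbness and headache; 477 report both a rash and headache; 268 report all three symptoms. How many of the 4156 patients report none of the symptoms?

|at least one| = 2085 + 1616 + 2102 − 777 − 869 − 477 + 268 = 3948
None: 4156 − 3948 = 208

208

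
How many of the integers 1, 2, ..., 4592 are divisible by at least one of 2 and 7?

2624

Using inclusion–exclusion:
⌊4592/2⌋ + ⌊4592/7⌋ − ⌊4592/14⌋ = 2296 + 656 − 328 = 2624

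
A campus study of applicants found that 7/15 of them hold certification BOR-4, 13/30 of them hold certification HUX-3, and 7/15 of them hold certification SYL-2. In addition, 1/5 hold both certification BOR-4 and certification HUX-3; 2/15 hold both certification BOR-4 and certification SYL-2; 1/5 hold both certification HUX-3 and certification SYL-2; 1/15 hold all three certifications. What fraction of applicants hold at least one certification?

9/10

Apply inclusion-exclusion:
P(≥1) = 7/15 + 13/30 + 7/15 − 1/5 − 2/15 − 1/5 + 1/15 = 9/10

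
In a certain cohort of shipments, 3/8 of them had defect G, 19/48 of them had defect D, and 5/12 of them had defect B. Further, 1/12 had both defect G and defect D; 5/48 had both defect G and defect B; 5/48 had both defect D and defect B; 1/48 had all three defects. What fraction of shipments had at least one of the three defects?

11/12

Using inclusion–exclusion:
P(union) = 3/8 + 19/48 + 5/12 − 1/12 − 5/48 − 5/48 + 1/48 = 11/12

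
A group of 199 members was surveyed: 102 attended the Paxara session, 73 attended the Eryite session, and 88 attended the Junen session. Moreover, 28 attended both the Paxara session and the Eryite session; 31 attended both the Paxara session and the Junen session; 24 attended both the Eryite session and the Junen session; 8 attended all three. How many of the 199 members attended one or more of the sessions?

188

Apply inclusion-exclusion:
N(≥1) = 102 + 73 + 88 − 28 − 31 − 24 + 8 = 188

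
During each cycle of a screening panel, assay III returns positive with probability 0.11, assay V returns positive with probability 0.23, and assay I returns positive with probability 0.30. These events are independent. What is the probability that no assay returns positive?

0.47971

Since the events are independent, P(none) is the product of the individual non-occurrence probabilities.
P(none) = (1 − 0.11) × (1 − 0.23) × (1 − 0.30) = 0.89 × 0.77 × 0.70 = 0.47971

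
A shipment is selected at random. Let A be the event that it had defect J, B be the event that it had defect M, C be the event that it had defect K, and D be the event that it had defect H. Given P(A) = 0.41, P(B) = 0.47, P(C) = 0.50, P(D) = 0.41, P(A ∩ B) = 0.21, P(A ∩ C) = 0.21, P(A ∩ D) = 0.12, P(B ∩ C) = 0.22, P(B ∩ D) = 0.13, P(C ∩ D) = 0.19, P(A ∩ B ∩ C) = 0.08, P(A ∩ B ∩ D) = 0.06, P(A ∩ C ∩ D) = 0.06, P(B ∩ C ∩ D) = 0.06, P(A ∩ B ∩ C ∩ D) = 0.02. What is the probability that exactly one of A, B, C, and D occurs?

Using the inclusion–exclusion count for exactly one event:
P(exactly one) = 0.41 + 0.47 + 0.50 + 0.41 − 2·0.21 − 2·0.21 − 2·0.12 − 2·0.22 − 2·0.13 − 2·0.19 + 3·0.08 + 3·0.06 + 3·0.06 + 3·0.06 − 4·0.02 = 0.33

0.33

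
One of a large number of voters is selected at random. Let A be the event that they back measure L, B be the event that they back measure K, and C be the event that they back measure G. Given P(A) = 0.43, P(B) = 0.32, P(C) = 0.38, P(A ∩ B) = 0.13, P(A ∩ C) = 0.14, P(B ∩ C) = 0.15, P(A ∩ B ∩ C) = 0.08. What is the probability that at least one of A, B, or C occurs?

Inclusion–exclusion gives
P(A ∪ B ∪ C) = 0.43 + 0.32 + 0.38 − 0.13 − 0.14 − 0.15 + 0.08 = 0.79

0.79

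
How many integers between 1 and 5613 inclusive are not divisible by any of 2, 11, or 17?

By inclusion–exclusion:
2806 + 510 + 330 − 255 − 165 − 30 + 15 = 3211
5613 − 3211 = 2402

2402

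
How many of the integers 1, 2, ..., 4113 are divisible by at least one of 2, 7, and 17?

Using inclusion–exclusion:
2056 + 587 + 241 − 293 − 120 − 34 + 17 = 2454

2454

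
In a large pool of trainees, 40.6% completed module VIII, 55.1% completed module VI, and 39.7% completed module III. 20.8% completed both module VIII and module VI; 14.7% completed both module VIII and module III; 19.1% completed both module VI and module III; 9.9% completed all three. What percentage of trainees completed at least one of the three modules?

90.7%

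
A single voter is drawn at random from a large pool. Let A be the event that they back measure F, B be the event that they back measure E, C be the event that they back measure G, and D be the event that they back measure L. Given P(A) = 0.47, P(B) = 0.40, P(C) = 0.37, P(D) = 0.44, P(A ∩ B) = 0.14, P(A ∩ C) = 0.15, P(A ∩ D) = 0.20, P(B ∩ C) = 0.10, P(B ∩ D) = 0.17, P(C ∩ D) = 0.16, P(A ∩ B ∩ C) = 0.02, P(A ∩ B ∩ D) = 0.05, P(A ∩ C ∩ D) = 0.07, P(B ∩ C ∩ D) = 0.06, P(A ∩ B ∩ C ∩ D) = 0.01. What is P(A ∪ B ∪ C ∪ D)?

0.95

Apply inclusion-exclusion:
P(A ∪ B ∪ C ∪ D) = 0.47 + 0.40 + 0.37 + 0.44 − 0.14 − 0.15 − 0.20 − 0.10 − 0.17 − 0.16 + 0.02 + 0.05 + 0.07 + 0.06 − 0.01 = 0.95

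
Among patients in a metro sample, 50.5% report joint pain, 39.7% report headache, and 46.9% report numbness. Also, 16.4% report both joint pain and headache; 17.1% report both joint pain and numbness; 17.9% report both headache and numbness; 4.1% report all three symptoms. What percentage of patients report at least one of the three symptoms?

89.8%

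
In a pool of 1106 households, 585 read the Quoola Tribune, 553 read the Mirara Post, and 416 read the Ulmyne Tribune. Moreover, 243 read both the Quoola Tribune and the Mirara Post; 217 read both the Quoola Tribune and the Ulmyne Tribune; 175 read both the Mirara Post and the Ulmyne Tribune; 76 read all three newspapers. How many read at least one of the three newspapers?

Using inclusion–exclusion:
|at least one| = 585 + 553 + 416 − 243 − 217 − 175 + 76 = 995

995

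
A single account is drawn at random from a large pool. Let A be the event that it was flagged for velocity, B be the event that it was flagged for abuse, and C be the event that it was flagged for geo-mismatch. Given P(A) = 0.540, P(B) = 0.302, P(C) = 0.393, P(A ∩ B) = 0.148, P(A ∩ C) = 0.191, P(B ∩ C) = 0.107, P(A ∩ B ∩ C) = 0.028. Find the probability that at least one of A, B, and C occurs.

0.817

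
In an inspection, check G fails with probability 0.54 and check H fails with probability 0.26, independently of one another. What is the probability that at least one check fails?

0.6596

P(none) = (1 − 0.54) × (1 − 0.26) = 0.46 × 0.74 = 0.3404
P(at least one) = 1 − 0.3404 = 0.6596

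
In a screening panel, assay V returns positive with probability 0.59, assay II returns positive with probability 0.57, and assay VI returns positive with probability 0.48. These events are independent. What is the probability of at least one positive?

P(none) = (1 − 0.59) × (1 − 0.57) × (1 − 0.48) = 0.41 × 0.43 × 0.52 = 0.091676
P(at least one) = 1 − 0.091676 = 0.908324

0.908324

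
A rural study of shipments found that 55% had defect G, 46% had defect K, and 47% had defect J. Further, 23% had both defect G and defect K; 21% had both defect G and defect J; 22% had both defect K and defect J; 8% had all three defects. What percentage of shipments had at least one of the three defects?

90%

P(union) = 55 + 46 + 47 − 23 − 21 − 22 + 8 = 90%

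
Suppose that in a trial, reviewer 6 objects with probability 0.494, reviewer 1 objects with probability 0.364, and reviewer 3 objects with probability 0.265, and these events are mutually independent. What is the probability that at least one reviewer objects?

Since the events are independent, P(none) is the product of the individual non-occurrence probabilities.
P(none) = (1 − 0.494) × (1 − 0.364) × (1 − 0.265) = 0.506 × 0.636 × 0.735 = 0.23653476
P(at least one) = 1 − 0.23653476 = 0.76346524

0.76346524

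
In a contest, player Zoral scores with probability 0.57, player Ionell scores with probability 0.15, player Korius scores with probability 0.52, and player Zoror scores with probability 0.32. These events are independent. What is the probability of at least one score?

P(none) = (1 − 0.57) × (1 − 0.15) × (1 − 0.52) × (1 − 0.32) = 0.43 × 0.85 × 0.48 × 0.68 = 0.1192992
P(at least one) = 1 − 0.1192992 = 0.8807008

0.8807008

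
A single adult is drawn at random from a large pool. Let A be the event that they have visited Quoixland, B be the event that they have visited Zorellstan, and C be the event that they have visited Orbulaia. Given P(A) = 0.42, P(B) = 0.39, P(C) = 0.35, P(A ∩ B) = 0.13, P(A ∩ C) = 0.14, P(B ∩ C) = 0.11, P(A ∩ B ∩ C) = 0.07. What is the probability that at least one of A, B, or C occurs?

By inclusion–exclusion:
P(A ∪ B ∪ C) = 0.42 + 0.39 + 0.35 − 0.13 − 0.14 − 0.11 + 0.07 = 0.85

0.85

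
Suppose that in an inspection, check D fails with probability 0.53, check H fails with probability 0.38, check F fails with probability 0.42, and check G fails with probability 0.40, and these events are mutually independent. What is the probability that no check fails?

Since the events are independent, P(none) is the product of the individual non-occurrence probabilities.
P(none) = (1 − 0.53) × (1 − 0.38) × (1 − 0.42) × (1 − 0.40) = 0.47 × 0.62 × 0.58 × 0.60 = 0.1014072

0.1014072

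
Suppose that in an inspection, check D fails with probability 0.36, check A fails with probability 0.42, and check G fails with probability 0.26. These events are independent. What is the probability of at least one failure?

Since the events are independent, P(none) is the product of the individual non-occurrence probabilities.
P(none) = (1 − 0.36) × (1 − 0.42) × (1 − 0.26) = 0.64 × 0.58 × 0.74 = 0.274688
P(at least one) = 1 − 0.274688 = 0.725312

0.725312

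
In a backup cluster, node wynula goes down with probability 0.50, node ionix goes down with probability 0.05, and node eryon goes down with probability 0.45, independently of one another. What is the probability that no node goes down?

P(none) = (1 − 0.50) × (1 − 0.05) × (1 − 0.45) = 0.50 × 0.95 × 0.55 = 0.26125

0.26125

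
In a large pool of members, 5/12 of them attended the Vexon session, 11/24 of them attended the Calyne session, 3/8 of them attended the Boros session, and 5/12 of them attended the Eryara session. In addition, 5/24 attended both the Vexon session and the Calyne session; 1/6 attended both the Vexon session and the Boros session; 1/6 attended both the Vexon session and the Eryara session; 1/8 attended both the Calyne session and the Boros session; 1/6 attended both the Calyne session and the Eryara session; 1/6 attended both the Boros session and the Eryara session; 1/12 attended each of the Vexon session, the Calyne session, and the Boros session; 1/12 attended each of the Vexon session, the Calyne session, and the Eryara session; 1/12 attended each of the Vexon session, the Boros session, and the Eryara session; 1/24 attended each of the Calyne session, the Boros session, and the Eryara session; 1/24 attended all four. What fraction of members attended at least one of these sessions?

11/12

Inclusion–exclusion gives
P(union) = 5/12 + 11/24 + 3/8 + 5/12 − 5/24 − 1/6 − 1/6 − 1/8 − 1/6 − 1/6 + 1/12 + 1/12 + 1/12 + 1/24 − 1/24 = 11/12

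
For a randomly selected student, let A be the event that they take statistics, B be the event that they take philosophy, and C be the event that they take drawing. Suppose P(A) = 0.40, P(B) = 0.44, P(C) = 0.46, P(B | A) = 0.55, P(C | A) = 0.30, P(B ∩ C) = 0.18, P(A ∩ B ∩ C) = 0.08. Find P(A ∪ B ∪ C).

0.86

P(A ∩ B) = P(A)·P(B|A) = 0.40 × 0.55 = 0.22
P(A ∩ C) = P(A)·P(C|A) = 0.40 × 0.30 = 0.12
By inclusion-exclusion,
P(A ∪ B ∪ C) = 0.40 + 0.44 + 0.46 − 0.22 − 0.12 − 0.18 + 0.08 = 0.86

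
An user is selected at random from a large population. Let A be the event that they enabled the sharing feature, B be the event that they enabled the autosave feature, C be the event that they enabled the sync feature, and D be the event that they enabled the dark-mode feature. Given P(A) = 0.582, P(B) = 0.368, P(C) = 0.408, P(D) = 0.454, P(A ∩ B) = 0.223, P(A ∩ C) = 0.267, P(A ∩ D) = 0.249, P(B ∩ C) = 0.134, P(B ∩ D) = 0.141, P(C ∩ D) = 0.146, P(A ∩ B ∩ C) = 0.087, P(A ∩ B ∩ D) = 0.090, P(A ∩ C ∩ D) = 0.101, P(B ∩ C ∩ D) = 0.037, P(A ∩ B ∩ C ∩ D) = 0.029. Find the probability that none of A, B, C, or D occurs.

P(A ∪ B ∪ C ∪ D) = 0.582 + 0.368 + 0.408 + 0.454 − 0.223 − 0.267 − 0.249 − 0.134 − 0.141 − 0.146 + 0.087 + 0.090 + 0.101 + 0.037 − 0.029 = 0.938
P(none) = 1 − 0.938 = 0.062

0.062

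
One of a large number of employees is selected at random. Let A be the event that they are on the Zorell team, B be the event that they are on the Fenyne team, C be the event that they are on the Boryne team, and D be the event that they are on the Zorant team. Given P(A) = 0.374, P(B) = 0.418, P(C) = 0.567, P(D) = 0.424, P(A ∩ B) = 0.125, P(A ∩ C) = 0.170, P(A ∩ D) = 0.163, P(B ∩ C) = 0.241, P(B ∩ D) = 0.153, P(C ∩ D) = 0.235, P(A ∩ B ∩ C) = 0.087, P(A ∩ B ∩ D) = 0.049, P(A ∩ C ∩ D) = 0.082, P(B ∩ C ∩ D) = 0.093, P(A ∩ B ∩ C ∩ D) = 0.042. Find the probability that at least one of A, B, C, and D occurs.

0.965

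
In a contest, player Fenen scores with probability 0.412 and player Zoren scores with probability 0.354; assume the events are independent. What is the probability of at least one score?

0.620152

P(none) = (1 − 0.412) × (1 − 0.354) = 0.588 × 0.646 = 0.379848
P(at least one) = 1 − 0.379848 = 0.620152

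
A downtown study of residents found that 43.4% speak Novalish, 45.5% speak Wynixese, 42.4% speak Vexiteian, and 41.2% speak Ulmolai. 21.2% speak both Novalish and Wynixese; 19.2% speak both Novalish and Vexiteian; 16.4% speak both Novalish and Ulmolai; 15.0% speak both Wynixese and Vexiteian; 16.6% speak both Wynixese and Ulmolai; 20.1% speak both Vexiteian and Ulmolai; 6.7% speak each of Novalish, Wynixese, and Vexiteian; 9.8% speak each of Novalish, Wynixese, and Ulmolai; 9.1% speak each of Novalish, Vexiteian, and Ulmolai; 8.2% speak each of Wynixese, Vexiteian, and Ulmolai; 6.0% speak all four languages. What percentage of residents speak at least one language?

P(union) = 43.4 + 45.5 + 42.4 + 41.2 − 21.2 − 19.2 − 16.4 − 15.0 − 16.6 − 20.1 + 6.7 + 9.8 + 9.1 + 8.2 − 6.0 = 91.8%

91.8%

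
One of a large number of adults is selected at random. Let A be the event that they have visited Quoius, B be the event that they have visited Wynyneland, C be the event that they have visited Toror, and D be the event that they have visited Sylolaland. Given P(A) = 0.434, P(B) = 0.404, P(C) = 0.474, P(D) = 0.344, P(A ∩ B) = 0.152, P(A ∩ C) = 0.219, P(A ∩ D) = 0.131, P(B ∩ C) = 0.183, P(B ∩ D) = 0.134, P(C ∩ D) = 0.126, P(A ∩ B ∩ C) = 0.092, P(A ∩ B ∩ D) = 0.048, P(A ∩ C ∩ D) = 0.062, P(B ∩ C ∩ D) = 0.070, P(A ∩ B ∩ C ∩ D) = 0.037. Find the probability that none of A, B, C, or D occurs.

0.054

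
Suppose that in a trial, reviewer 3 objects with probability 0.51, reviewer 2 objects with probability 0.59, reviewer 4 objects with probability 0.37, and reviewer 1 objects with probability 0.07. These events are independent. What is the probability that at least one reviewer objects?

Independence gives P(none) = ∏(1 − pᵢ).
P(none) = (1 − 0.51) × (1 − 0.59) × (1 − 0.37) × (1 − 0.07) = 0.49 × 0.41 × 0.63 × 0.93 = 0.11770731
P(at least one) = 1 − 0.11770731 = 0.88229269

0.88229269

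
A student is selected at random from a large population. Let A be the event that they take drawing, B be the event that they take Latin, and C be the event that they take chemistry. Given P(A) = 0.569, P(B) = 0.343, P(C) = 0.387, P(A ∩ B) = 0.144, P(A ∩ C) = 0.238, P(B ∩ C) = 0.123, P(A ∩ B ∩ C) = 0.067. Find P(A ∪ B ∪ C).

By inclusion–exclusion:
P(A ∪ B ∪ C) = 0.569 + 0.343 + 0.387 − 0.144 − 0.238 − 0.123 + 0.067 = 0.861

0.861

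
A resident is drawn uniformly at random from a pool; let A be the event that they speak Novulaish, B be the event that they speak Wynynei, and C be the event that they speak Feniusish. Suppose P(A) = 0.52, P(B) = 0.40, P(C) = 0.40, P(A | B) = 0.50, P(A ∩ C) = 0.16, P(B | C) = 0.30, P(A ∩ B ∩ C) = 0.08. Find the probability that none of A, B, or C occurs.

P(A ∩ B) = P(B)·P(A|B) = 0.40 × 0.50 = 0.20
P(B ∩ C) = P(C)·P(B|C) = 0.40 × 0.30 = 0.12
Apply inclusion-exclusion:
P(A ∪ B ∪ C) = 0.52 + 0.40 + 0.40 − 0.20 − 0.16 − 0.12 + 0.08 = 0.92
P(none) = 1 − 0.92 = 0.08

0.08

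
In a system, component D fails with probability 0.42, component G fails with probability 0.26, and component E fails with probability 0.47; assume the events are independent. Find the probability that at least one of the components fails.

P(none) = (1 − 0.42) × (1 − 0.26) × (1 − 0.47) = 0.58 × 0.74 × 0.53 = 0.227476
P(at least one) = 1 − 0.227476 = 0.772524

0.772524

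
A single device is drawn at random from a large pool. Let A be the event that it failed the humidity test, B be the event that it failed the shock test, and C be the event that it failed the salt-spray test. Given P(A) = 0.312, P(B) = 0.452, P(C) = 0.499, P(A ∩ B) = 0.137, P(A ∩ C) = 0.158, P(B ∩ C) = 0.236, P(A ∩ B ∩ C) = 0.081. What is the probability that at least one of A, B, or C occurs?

0.813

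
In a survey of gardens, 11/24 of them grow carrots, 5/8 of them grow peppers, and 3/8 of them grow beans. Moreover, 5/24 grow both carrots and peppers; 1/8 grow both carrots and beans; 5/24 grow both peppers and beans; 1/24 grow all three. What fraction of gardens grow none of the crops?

1/24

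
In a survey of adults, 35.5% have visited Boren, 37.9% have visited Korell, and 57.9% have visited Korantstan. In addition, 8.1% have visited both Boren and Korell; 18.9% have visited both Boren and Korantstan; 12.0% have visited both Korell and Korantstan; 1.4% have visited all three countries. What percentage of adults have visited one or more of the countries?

P(≥1) = 35.5 + 37.9 + 57.9 − 8.1 − 18.9 − 12.0 + 1.4 = 93.7%

93.7%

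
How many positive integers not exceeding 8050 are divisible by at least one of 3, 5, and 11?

4147

Inclusion–exclusion gives
floor(8050/3) + floor(8050/5) + floor(8050/11) − floor(8050/15) − floor(8050/33) − floor(8050/55) + floor(8050/165) = 2683 + 1610 + 731 − 536 − 243 − 146 + 48 = 4147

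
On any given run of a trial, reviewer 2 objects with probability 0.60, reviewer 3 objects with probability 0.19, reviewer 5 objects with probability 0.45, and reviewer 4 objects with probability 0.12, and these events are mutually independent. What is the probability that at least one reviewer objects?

P(none) = (1 − 0.60) × (1 − 0.19) × (1 − 0.45) × (1 − 0.12) = 0.40 × 0.81 × 0.55 × 0.88 = 0.156816
P(at least one) = 1 − 0.156816 = 0.843184

0.843184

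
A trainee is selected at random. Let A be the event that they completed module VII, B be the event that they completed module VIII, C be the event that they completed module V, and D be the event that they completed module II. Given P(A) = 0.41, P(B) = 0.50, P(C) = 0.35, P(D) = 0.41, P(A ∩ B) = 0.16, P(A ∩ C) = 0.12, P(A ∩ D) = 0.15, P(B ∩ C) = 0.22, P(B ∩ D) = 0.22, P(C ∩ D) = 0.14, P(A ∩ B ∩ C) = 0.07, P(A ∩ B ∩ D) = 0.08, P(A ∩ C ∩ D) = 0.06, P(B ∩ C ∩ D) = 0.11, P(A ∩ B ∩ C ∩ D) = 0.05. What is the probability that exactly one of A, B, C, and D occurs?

Using the inclusion–exclusion count for exactly one event:
P(exactly one) = 0.41 + 0.50 + 0.35 + 0.41 − 2·0.16 − 2·0.12 − 2·0.15 − 2·0.22 − 2·0.22 − 2·0.14 + 3·0.07 + 3·0.08 + 3·0.06 + 3·0.11 − 4·0.05 = 0.41

0.41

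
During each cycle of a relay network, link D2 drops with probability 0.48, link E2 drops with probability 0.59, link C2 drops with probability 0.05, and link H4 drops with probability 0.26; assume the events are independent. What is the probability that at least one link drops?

0.8501204

Independence gives P(none) = ∏(1 − pᵢ).
P(none) = (1 − 0.48) × (1 − 0.59) × (1 − 0.05) × (1 − 0.26) = 0.52 × 0.41 × 0.95 × 0.74 = 0.1498796
P(at least one) = 1 − 0.1498796 = 0.8501204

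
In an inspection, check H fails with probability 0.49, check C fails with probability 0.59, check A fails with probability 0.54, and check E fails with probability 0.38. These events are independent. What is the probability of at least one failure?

0.94036468

P(none) = (1 − 0.49) × (1 − 0.59) × (1 − 0.54) × (1 − 0.38) = 0.51 × 0.41 × 0.46 × 0.62 = 0.05963532
P(at least one) = 1 − 0.05963532 = 0.94036468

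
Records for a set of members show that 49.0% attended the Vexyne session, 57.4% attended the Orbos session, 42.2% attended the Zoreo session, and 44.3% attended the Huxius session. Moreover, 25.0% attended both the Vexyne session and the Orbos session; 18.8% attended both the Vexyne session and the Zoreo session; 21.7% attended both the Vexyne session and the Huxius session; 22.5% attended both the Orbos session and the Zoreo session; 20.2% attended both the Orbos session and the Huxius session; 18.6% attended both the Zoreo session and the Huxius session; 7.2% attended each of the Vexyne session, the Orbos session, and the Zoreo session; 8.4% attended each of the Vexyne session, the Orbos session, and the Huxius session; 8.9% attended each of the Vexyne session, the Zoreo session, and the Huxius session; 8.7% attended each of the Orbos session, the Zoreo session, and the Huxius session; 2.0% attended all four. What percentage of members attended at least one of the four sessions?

97.3%

P(≥1) = 49.0 + 57.4 + 42.2 + 44.3 − 25.0 − 18.8 − 21.7 − 22.5 − 20.2 − 18.6 + 7.2 + 8.4 + 8.9 + 8.7 − 2.0 = 97.3%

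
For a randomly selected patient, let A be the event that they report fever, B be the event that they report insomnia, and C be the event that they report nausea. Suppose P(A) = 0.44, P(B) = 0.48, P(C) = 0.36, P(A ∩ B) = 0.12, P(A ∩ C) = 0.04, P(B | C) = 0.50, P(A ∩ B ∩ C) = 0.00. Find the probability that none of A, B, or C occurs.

P(B ∩ C) = P(C)·P(B|C) = 0.36 × 0.50 = 0.18
Using inclusion–exclusion:
P(A ∪ B ∪ C) = 0.44 + 0.48 + 0.36 − 0.12 − 0.04 − 0.18 + 0.00 = 0.94
P(none) = 1 − 0.94 = 0.06

0.06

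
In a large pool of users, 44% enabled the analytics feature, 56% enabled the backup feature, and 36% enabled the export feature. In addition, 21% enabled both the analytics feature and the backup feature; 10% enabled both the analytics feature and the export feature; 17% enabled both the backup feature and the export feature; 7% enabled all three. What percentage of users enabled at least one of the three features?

By inclusion-exclusion,
P(at least one) = 44 + 56 + 36 − 21 − 10 − 17 + 7 = 95%

95%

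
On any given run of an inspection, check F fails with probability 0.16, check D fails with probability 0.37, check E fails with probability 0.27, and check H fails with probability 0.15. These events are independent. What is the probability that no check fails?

0.3283686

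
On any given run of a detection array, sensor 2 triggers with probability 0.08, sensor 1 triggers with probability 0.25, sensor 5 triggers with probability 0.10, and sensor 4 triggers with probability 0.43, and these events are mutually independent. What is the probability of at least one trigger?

0.64603

Independence gives P(none) = ∏(1 − pᵢ).
P(none) = (1 − 0.08) × (1 − 0.25) × (1 − 0.10) × (1 − 0.43) = 0.92 × 0.75 × 0.90 × 0.57 = 0.35397
P(at least one) = 1 − 0.35397 = 0.64603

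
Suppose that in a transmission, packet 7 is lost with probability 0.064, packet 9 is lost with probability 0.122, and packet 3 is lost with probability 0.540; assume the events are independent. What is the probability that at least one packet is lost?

0.62196832

P(none) = (1 − 0.064) × (1 − 0.122) × (1 − 0.540) = 0.936 × 0.878 × 0.460 = 0.37803168
P(at least one) = 1 − 0.37803168 = 0.62196832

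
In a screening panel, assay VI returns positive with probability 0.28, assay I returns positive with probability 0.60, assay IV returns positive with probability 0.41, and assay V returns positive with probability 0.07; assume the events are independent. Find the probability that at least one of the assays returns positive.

Independence gives P(none) = ∏(1 − pᵢ).
P(none) = (1 − 0.28) × (1 − 0.60) × (1 − 0.41) × (1 − 0.07) = 0.72 × 0.40 × 0.59 × 0.93 = 0.1580256
P(at least one) = 1 − 0.1580256 = 0.8419744

0.8419744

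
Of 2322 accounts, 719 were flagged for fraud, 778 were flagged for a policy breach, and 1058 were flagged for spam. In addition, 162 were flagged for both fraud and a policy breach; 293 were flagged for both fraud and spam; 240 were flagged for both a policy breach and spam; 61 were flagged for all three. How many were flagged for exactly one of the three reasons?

1348

Using the inclusion–exclusion count for exactly one event:
N(exactly one) = 719 + 778 + 1058 − 2·162 − 2·293 − 2·240 + 3·61 = 1348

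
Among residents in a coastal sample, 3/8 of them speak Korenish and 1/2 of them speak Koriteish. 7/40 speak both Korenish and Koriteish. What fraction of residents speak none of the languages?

3/10

By inclusion–exclusion:
P(union) = 3/8 + 1/2 − 7/40 = 7/10
P(none) = 1 − 7/10 = 3/10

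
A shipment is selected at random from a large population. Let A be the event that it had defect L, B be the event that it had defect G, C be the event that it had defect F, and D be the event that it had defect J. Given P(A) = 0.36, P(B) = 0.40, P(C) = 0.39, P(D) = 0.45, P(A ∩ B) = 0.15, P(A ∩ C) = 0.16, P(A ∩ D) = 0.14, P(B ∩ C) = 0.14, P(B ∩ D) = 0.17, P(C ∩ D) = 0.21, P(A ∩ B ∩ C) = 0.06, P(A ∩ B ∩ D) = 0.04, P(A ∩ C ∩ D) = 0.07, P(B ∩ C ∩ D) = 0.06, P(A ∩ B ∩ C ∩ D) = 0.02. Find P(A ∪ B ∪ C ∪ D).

0.84

P(A ∪ B ∪ C ∪ D) = 0.36 + 0.40 + 0.39 + 0.45 − 0.15 − 0.16 − 0.14 − 0.14 − 0.17 − 0.21 + 0.06 + 0.04 + 0.07 + 0.06 − 0.02 = 0.84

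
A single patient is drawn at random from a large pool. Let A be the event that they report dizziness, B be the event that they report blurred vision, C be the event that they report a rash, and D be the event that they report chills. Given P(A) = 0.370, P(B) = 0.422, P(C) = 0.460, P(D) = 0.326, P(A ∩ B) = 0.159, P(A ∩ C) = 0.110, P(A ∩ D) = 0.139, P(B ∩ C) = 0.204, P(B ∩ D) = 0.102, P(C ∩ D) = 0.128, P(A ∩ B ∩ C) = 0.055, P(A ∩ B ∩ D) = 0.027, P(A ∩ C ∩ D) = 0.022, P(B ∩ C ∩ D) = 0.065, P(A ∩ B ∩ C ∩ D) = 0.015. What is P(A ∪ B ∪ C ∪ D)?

0.890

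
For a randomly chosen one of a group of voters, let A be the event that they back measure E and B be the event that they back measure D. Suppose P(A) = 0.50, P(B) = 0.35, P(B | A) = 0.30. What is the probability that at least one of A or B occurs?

P(A ∩ B) = P(A)·P(B|A) = 0.50 × 0.30 = 0.15
P(A ∪ B) = 0.50 + 0.35 − 0.15 = 0.70

0.70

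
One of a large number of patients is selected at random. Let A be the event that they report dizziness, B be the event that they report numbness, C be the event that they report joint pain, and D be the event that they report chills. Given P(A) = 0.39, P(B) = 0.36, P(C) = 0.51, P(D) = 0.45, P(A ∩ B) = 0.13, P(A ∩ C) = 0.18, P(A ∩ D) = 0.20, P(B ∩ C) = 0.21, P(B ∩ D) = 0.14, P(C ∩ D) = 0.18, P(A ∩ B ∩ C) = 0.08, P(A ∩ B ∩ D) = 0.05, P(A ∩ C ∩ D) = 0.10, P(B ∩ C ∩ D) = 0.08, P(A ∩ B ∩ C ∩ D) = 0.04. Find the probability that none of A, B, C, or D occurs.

P(A ∪ B ∪ C ∪ D) = 0.39 + 0.36 + 0.51 + 0.45 − 0.13 − 0.18 − 0.20 − 0.21 − 0.14 − 0.18 + 0.08 + 0.05 + 0.10 + 0.08 − 0.04 = 0.94
P(none) = 1 − 0.94 = 0.06

0.06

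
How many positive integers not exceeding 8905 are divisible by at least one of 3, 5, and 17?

Apply inclusion-exclusion:
⌊8905/3⌋ + ⌊8905/5⌋ + ⌊8905/17⌋ − ⌊8905/15⌋ − ⌊8905/51⌋ − ⌊8905/85⌋ + ⌊8905/255⌋ = 2968 + 1781 + 523 − 593 − 174 − 104 + 34 = 4435

4435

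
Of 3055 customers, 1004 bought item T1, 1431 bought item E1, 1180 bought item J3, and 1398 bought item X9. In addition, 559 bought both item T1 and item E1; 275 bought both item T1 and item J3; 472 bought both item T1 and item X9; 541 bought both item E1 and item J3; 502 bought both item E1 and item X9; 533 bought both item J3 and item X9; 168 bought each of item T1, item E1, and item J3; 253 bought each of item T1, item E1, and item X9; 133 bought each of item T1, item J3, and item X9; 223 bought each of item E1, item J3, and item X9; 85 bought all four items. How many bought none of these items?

232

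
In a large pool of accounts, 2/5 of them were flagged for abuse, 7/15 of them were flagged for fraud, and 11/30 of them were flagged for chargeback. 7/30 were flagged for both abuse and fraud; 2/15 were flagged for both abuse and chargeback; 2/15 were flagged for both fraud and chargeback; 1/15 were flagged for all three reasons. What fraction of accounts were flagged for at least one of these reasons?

Apply inclusion-exclusion:
P(≥1) = 2/5 + 7/15 + 11/30 − 7/30 − 2/15 − 2/15 + 1/15 = 4/5

4/5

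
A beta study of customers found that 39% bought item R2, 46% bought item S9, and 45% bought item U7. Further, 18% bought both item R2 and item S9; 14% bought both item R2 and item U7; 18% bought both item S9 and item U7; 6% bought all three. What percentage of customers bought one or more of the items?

By inclusion–exclusion:
P(≥1) = 39 + 46 + 45 − 18 − 14 − 18 + 6 = 86%

86%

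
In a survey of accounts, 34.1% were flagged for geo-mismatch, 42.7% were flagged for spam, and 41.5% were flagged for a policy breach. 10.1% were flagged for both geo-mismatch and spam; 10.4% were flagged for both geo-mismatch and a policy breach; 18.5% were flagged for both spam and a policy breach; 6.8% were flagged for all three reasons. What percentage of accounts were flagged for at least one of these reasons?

P(≥1) = 34.1 + 42.7 + 41.5 − 10.1 − 10.4 − 18.5 + 6.8 = 86.1%

86.1%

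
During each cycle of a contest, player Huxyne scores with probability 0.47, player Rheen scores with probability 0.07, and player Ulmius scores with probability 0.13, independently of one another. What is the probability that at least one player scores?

P(none) = (1 − 0.47) × (1 − 0.07) × (1 − 0.13) = 0.53 × 0.93 × 0.87 = 0.428823
P(at least one) = 1 − 0.428823 = 0.571177

0.571177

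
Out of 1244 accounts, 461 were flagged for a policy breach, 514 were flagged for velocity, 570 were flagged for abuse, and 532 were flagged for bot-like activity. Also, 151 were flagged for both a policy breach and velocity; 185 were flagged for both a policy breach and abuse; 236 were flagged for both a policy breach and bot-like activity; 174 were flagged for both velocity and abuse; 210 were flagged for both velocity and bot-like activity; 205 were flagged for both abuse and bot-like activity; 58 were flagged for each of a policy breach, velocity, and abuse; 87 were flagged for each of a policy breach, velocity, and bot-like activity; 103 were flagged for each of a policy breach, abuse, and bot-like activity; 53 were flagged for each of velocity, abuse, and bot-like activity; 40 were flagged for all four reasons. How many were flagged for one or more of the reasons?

1177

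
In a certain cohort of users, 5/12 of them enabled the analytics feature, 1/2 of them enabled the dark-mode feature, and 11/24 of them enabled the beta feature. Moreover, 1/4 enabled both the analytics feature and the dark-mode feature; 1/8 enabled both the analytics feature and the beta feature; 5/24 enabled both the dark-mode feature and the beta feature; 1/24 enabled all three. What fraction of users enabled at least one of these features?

Inclusion–exclusion gives
P(union) = 5/12 + 1/2 + 11/24 − 1/4 − 1/8 − 5/24 + 1/24 = 5/6

5/6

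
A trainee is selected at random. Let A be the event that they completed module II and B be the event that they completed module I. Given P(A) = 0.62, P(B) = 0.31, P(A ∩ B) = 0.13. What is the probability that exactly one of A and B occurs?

0.67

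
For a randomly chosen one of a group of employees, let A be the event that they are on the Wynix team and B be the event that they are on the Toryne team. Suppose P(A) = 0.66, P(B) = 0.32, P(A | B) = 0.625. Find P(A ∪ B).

P(A ∩ B) = P(B)·P(A|B) = 0.32 × 0.625 = 0.20
P(A ∪ B) = 0.66 + 0.32 − 0.20 = 0.78

0.78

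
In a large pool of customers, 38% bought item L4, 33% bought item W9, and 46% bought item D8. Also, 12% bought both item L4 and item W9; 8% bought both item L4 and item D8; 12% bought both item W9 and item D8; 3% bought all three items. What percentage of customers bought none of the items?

12%

Inclusion–exclusion gives
P(union) = 38 + 33 + 46 − 12 − 8 − 12 + 3 = 88%
P(none) = 100% − 88% = 12%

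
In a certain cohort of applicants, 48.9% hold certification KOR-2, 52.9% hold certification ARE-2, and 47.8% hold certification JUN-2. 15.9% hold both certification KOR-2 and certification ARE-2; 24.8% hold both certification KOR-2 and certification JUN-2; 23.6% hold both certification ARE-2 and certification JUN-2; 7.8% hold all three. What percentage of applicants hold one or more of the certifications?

93.1%

By inclusion–exclusion:
P(at least one) = 48.9 + 52.9 + 47.8 − 15.9 − 24.8 − 23.6 + 7.8 = 93.1%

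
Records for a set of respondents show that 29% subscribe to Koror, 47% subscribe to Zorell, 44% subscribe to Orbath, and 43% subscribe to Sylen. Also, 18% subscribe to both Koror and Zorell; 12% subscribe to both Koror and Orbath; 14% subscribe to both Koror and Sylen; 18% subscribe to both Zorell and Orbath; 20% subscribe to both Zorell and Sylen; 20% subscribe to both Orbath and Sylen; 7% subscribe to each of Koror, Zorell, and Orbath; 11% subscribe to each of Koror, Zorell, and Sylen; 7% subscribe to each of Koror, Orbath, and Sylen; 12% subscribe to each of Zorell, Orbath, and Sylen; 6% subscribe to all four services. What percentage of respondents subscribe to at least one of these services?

92%

By inclusion-exclusion,
P(≥1) = 29 + 47 + 44 + 43 − 18 − 12 − 14 − 18 − 20 − 20 + 7 + 11 + 7 + 12 − 6 = 92%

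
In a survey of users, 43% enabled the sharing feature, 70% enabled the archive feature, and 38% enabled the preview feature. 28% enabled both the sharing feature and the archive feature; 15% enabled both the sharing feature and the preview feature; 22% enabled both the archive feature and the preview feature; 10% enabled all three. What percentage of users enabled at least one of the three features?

By inclusion–exclusion:
P(at least one) = 43 + 70 + 38 − 28 − 15 − 22 + 10 = 96%

96%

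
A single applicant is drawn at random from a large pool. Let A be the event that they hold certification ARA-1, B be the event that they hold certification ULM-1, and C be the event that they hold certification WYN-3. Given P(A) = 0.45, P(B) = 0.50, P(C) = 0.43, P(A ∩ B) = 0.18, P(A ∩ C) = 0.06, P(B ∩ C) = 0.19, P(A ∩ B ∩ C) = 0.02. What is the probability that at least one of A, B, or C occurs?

0.97

By inclusion-exclusion,
P(A ∪ B ∪ C) = 0.45 + 0.50 + 0.43 − 0.18 − 0.06 − 0.19 + 0.02 = 0.97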